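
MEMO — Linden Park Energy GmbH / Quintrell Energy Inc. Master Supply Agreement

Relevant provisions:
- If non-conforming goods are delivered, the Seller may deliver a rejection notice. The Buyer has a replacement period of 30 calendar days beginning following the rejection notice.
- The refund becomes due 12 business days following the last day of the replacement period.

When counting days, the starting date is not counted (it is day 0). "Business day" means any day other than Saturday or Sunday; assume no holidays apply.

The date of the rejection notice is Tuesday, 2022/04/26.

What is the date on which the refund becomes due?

2022/06/13

The last day of the replacement period: 2022/04/26 + 30 days = 2022/05/26.
The date on which the refund becomes due: 12 business days after Thursday, 2022/05/26, skipping weekends — May 27, May 30, May 31, Jun 1, …, Jun 9, Jun 10, Jun 13 — lands on Monday, 2022/06/13.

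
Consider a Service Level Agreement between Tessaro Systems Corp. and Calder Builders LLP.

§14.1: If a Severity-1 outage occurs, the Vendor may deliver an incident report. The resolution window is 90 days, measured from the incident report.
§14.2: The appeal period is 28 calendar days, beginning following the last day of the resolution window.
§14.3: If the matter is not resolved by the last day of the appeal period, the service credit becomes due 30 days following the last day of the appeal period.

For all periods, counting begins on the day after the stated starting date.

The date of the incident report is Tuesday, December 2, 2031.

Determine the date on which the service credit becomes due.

Adding 90 calendar days to December 2, 2031 gives March 1, 2032, which is the last day of the resolution window.
The last day of the appeal period: March 1, 2032 + 28 days = March 29, 2032.
The date on which the service credit becomes due: March 29, 2032 + 30 days = April 28, 2032.

April 28, 2032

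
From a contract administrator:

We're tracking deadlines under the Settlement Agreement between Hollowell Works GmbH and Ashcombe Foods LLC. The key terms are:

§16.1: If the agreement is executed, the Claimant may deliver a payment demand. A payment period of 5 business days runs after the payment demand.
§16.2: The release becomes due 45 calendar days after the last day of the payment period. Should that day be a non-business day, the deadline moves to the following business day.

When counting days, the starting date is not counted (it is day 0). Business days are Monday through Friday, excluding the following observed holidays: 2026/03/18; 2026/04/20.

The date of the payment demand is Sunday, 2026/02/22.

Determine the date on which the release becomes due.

The last day of the payment period: counting 5 business days from Sunday, 2026/02/22 (Feb 23, Feb 24, Feb 25, Feb 26, Feb 27, skipping weekends) reaches Friday, 2026/02/27.
The date on which the release becomes due: 2026/02/27 + 45 days = 2026/04/13. 2026/04/13 is a Monday and is not a listed holiday, so no roll-forward applies.

2026/04/13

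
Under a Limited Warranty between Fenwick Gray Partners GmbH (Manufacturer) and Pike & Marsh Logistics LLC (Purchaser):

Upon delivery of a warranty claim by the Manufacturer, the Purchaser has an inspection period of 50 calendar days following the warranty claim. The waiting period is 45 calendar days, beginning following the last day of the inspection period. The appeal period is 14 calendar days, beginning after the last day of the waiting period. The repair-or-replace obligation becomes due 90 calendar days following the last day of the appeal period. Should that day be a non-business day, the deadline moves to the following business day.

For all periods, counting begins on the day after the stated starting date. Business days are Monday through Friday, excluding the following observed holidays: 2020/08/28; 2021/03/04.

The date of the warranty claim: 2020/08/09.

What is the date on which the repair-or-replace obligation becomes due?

The last day of the inspection period: 50 calendar days after 2020/08/09 is 2020/09/28.
Adding 45 calendar days to 2020/09/28 gives 2020/11/12, which is the last day of the waiting period.
The last day of the appeal period: 2020/11/12 + 14 days = 2020/11/26.
The date on which the repair-or-replace obligation becomes due: 2020/11/26 + 90 days = 2021/02/24. 2021/02/24 is a Wednesday and is not a listed holiday, so no roll-forward applies.

2021/02/24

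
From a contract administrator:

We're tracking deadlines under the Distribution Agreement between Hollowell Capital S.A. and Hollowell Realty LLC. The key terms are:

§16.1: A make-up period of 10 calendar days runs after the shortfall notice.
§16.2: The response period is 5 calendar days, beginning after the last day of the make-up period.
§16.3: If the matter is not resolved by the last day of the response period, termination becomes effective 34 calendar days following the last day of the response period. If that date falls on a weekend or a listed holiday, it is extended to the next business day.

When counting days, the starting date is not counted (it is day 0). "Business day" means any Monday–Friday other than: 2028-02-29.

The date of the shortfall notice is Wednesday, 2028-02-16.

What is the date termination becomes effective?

2028-04-05

The last day of the make-up period: 10 calendar days after 2028-02-16 is 2028-02-26.
The last day of the response period: 5 calendar days after 2028-02-26 is 2028-03-02.
The date termination becomes effective: 34 calendar days after 2028-03-02 is 2028-04-05. 2028-04-05 is a Wednesday and is not a listed holiday, so no roll-forward applies.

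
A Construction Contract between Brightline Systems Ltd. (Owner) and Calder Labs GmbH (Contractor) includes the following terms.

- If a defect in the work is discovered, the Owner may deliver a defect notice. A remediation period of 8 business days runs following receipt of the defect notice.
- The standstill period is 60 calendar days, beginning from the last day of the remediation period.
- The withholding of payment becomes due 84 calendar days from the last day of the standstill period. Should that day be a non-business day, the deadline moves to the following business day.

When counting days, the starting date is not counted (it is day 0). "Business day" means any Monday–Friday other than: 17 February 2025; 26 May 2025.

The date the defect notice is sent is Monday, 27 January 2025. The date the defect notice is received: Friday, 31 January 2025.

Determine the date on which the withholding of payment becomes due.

7 July 2025

The last day of the remediation period: counting 8 business days from Friday, 31 January 2025 (Feb 3, Feb 4, Feb 5, Feb 6, Feb 7, Feb 10, Feb 11, Feb 12, skipping weekends) reaches Wednesday, 12 February 2025.
Adding 60 calendar days to 12 February 2025 gives 13 April 2025, which is the last day of the standstill period.
The date on which the withholding of payment becomes due: 13 April 2025 + 84 days = 6 July 2025. That falls on a Sunday, so it rolls to the next business day, Monday, 7 July 2025.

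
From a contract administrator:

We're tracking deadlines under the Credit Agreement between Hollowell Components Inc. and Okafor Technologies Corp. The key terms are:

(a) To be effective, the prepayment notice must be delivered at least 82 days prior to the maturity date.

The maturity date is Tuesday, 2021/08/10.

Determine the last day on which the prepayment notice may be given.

2021/08/10 minus 82 days is 2021/05/20.

2021/05/20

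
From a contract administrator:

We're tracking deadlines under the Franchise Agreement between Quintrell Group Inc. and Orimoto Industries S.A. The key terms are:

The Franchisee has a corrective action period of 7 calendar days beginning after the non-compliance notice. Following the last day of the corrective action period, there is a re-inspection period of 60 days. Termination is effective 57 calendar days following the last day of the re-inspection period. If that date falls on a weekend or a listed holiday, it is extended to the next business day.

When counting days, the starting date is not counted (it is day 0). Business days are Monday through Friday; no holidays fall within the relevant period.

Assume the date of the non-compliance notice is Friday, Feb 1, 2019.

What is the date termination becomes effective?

Jun 5, 2019

Adding 7 calendar days to Feb 1, 2019 gives Feb 8, 2019, which is the last day of the corrective action period.
Adding 60 calendar days to Feb 8, 2019 gives Apr 9, 2019, which is the last day of the re-inspection period.
Adding 57 calendar days to Apr 9, 2019 gives Jun 5, 2019, which is the date termination becomes effective. Jun 5, 2019 is a Wednesday, so no roll-forward applies.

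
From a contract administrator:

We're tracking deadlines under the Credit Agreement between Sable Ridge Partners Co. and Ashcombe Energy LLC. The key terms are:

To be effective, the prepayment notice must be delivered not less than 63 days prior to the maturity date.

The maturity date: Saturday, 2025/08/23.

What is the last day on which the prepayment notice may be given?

2025/06/21

Counting back 63 calendar days from 2025/08/23 gives 2025/06/21.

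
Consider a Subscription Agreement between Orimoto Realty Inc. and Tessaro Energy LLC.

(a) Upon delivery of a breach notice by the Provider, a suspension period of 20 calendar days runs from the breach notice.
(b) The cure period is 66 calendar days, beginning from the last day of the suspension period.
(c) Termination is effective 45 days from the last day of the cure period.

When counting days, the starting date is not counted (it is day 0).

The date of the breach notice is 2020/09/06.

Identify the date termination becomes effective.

2021/01/15

Adding 20 calendar days to 2020/09/06 gives 2020/09/26, which is the last day of the suspension period.
The last day of the cure period: 66 calendar days after 2020/09/26 is 2020/12/01.
Adding 45 calendar days to 2020/12/01 gives 2021/01/15, which is the date termination becomes effective.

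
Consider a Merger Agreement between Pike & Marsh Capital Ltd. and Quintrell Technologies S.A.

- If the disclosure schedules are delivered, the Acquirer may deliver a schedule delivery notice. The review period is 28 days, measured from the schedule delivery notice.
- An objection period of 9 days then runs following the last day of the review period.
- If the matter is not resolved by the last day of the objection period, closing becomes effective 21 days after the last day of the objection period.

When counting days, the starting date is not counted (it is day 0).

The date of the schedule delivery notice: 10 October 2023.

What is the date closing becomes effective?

The last day of the review period: 28 calendar days after 10 October 2023 is 7 November 2023.
The last day of the objection period: 7 November 2023 + 9 days = 16 November 2023.
The date closing becomes effective: 21 calendar days after 16 November 2023 is 7 December 2023.

7 December 2023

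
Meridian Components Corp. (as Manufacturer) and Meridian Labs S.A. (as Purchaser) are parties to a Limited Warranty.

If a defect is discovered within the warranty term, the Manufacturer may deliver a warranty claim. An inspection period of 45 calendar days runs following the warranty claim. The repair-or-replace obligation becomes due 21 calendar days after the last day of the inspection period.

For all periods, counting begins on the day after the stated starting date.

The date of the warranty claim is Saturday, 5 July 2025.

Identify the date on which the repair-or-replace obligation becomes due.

9 September 2025

Adding 45 calendar days to 5 July 2025 gives 19 August 2025, which is the last day of the inspection period.
The date on which the repair-or-replace obligation becomes due: 19 August 2025 + 21 days = 9 September 2025.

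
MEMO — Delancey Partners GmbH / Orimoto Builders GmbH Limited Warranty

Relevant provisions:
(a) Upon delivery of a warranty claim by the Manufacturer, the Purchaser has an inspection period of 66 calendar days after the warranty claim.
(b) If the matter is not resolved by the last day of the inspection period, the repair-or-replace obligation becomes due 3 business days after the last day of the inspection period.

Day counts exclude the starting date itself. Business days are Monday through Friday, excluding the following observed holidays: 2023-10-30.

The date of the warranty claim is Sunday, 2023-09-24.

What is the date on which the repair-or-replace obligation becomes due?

2023-12-04

Adding 66 calendar days to 2023-09-24 gives 2023-11-29, which is the last day of the inspection period.
From Wednesday, 2023-11-29, 3 business days (Nov 30, Dec 1, Dec 4, skipping weekends) brings us to Monday, 2023-12-04, which is the date on which the repair-or-replace obligation becomes due.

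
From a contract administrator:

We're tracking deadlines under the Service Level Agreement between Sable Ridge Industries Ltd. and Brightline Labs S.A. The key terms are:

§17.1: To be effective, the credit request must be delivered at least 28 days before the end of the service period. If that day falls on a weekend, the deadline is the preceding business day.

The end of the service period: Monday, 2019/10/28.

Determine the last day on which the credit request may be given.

2019/09/30

Counting back 28 calendar days from 2019/10/28 gives 2019/09/30. That is a Monday, so no adjustment is needed.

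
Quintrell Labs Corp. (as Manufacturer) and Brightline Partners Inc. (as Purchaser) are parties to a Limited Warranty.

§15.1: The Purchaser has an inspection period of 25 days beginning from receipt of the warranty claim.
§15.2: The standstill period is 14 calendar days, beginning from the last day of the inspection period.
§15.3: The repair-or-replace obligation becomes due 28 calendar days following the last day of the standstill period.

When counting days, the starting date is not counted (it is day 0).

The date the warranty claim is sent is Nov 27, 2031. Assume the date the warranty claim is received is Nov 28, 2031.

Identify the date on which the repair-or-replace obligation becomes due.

Adding 25 calendar days to Nov 28, 2031 gives Dec 23, 2031, which is the last day of the inspection period.
The last day of the standstill period: Dec 23, 2031 + 14 days = Jan 6, 2032.
Adding 28 calendar days to Jan 6, 2032 gives Feb 3, 2032, which is the date on which the repair-or-replace obligation becomes due.

Feb 3, 2032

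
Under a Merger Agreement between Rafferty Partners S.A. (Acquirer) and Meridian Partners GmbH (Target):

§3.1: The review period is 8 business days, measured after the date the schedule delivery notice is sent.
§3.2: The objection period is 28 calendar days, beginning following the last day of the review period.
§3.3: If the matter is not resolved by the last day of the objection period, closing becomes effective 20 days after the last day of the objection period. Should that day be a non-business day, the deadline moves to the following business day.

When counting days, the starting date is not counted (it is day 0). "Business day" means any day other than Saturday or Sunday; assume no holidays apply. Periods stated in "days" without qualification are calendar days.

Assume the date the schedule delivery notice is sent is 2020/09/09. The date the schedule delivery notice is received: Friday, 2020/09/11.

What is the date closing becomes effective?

2020/11/09

From Wednesday, 2020/09/09, 8 business days (Sep 10, Sep 11, Sep 14, Sep 15, Sep 16, Sep 17, Sep 18, Sep 21, skipping weekends) brings us to Monday, 2020/09/21, which is the last day of the review period.
The last day of the objection period: 2020/09/21 + 28 days = 2020/10/19.
The date closing becomes effective: 20 calendar days after 2020/10/19 is 2020/11/08. That falls on a Sunday, so it rolls to the next business day, Monday, 2020/11/09.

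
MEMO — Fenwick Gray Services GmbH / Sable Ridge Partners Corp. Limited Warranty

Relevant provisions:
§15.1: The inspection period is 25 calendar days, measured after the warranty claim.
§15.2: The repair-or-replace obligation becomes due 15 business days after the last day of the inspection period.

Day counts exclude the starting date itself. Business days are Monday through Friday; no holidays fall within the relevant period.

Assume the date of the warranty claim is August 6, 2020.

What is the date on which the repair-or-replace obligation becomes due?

The last day of the inspection period: 25 calendar days after August 6, 2020 is August 31, 2020.
The date on which the repair-or-replace obligation becomes due: counting 15 business days from Monday, August 31, 2020 (Sep 1, Sep 2, Sep 3, Sep 4, …, Sep 17, Sep 18, Sep 21, skipping weekends) reaches Monday, September 21, 2020.

September 21, 2020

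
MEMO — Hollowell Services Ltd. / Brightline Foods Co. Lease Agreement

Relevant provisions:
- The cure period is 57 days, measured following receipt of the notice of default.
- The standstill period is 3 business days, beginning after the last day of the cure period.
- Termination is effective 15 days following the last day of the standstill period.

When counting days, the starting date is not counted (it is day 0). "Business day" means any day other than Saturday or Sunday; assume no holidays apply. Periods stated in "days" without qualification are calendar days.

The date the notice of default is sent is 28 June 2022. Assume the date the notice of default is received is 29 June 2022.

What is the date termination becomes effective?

14 September 2022

The last day of the cure period: 57 calendar days after 29 June 2022 is 25 August 2022.
The last day of the standstill period: 3 business days after Thursday, 25 August 2022, skipping weekends — Aug 26, Aug 29, Aug 30 — lands on Tuesday, 30 August 2022.
The date termination becomes effective: 30 August 2022 + 15 days = 14 September 2022.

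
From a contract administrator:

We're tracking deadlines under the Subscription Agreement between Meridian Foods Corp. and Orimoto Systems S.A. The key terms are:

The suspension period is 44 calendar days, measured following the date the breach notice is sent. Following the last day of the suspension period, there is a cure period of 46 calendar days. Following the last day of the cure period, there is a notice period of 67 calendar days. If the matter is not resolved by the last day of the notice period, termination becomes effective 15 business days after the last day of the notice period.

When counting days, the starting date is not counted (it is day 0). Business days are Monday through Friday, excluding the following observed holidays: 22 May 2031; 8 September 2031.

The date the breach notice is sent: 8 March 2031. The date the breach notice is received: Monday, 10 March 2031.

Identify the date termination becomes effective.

The last day of the suspension period: 44 calendar days after 8 March 2031 is 21 April 2031.
The last day of the cure period: 21 April 2031 + 46 days = 6 June 2031.
The last day of the notice period: 6 June 2031 + 67 days = 12 August 2031.
The date termination becomes effective: 15 business days after Tuesday, 12 August 2031, skipping weekends — Aug 13, Aug 14, Aug 15, Aug 18, …, Aug 29, Sep 1, Sep 2 — lands on Tuesday, 2 September 2031.

2 September 2031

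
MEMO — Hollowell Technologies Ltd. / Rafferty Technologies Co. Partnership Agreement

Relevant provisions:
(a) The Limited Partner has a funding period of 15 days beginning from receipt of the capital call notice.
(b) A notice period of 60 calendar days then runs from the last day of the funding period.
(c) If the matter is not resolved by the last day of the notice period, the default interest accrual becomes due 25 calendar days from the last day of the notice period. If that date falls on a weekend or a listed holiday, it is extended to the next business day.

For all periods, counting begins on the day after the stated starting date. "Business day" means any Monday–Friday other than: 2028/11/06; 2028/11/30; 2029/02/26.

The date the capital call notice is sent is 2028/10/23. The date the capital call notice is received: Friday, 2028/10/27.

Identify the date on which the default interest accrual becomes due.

2029/02/05

Adding 15 calendar days to 2028/10/27 gives 2028/11/11, which is the last day of the funding period.
The last day of the notice period: 2028/11/11 + 60 days = 2029/01/10.
The date on which the default interest accrual becomes due: 25 calendar days after 2029/01/10 is 2029/02/04. That falls on a Sunday, so it rolls to the next business day, Monday, 2029/02/05.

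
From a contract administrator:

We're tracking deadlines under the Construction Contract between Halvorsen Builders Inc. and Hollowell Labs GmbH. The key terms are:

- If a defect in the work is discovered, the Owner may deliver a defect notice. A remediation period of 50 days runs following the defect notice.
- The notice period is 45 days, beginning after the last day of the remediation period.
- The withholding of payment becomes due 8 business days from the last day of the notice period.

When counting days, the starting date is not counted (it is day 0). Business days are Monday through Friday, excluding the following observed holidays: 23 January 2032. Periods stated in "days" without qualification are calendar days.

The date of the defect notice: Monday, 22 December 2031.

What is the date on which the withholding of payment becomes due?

7 April 2032

The last day of the remediation period: 50 calendar days after 22 December 2031 is 10 February 2032.
Adding 45 calendar days to 10 February 2032 gives 26 March 2032, which is the last day of the notice period.
From Friday, 26 March 2032, 8 business days (Mar 29, Mar 30, Mar 31, Apr 1, Apr 2, Apr 5, Apr 6, Apr 7, skipping weekends) brings us to Wednesday, 7 April 2032, which is the date on which the withholding of payment becomes due.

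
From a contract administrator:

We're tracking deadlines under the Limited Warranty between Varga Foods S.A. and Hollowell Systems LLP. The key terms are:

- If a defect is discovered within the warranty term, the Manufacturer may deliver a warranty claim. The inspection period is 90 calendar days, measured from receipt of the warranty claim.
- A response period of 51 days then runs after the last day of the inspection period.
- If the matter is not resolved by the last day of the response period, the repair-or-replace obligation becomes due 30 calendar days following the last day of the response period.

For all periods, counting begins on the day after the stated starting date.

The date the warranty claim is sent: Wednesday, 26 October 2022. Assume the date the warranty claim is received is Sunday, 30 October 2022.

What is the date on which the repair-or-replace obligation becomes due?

Adding 90 calendar days to 30 October 2022 gives 28 January 2023, which is the last day of the inspection period.
Adding 51 calendar days to 28 January 2023 gives 20 March 2023, which is the last day of the response period.
The date on which the repair-or-replace obligation becomes due: 20 March 2023 + 30 days = 19 April 2023.

19 April 2023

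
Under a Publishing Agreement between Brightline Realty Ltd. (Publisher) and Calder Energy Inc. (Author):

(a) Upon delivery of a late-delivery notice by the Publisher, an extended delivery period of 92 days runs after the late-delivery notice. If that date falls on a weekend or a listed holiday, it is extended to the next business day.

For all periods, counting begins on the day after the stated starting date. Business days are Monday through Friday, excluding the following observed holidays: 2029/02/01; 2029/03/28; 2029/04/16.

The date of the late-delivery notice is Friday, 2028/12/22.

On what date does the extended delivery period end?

2029/03/26

The last day of the extended delivery period: 92 calendar days after 2028/12/22 is 2029/03/24. That falls on a Saturday, so it rolls to the next business day, Monday, 2029/03/26.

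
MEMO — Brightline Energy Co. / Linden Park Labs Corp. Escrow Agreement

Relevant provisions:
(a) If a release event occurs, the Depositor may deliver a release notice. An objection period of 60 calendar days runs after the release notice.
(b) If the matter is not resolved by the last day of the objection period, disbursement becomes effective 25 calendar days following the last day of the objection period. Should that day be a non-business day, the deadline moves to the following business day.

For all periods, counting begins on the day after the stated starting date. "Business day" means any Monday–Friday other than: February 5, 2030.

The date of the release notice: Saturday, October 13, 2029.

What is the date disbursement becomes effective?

The last day of the objection period: October 13, 2029 + 60 days = December 12, 2029.
The date disbursement becomes effective: December 12, 2029 + 25 days = January 6, 2030. That falls on a Sunday, so it rolls to the next business day, Monday, January 7, 2030.

January 7, 2030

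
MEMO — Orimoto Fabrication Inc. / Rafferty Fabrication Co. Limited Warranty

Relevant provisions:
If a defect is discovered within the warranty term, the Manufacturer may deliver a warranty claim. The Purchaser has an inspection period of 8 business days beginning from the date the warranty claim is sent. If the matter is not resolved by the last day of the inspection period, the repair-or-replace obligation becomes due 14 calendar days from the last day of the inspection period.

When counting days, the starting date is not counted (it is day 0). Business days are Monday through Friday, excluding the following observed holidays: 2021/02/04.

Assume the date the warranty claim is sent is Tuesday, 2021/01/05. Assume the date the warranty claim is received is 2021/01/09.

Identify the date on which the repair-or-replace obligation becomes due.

2021/01/29

The last day of the inspection period: counting 8 business days from Tuesday, 2021/01/05 (Jan 6, Jan 7, Jan 8, Jan 11, Jan 12, Jan 13, Jan 14, Jan 15, skipping weekends) reaches Friday, 2021/01/15.
Adding 14 calendar days to 2021/01/15 gives 2021/01/29, which is the date on which the repair-or-replace obligation becomes due.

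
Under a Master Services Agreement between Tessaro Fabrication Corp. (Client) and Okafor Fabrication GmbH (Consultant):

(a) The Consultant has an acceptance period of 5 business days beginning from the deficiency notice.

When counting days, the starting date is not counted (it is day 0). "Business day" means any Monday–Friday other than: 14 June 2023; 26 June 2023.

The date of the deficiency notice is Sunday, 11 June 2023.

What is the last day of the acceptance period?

From Sunday, 11 June 2023, 5 business days (Jun 12, Jun 13, Jun 15, Jun 16, Jun 19, skipping weekends and the listed holiday on Jun 14) brings us to Monday, 19 June 2023, which is the last day of the acceptance period.

19 June 2023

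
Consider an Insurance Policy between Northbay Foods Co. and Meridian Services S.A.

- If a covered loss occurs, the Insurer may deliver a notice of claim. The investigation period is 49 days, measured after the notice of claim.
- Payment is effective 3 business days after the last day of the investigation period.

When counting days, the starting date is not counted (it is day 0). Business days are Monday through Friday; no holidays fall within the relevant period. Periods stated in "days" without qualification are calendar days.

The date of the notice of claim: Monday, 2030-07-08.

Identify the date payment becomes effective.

The last day of the investigation period: 2030-07-08 + 49 days = 2030-08-26.
The date payment becomes effective: counting 3 business days from Monday, 2030-08-26 (Aug 27, Aug 28, Aug 29, skipping weekends) reaches Thursday, 2030-08-29.

2030-08-29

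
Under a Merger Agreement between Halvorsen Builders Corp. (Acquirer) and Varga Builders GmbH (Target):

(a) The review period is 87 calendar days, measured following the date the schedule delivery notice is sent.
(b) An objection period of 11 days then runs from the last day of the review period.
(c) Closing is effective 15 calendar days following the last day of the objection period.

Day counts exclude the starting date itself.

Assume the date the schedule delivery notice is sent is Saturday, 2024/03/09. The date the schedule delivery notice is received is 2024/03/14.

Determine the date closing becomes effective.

2024/06/30

The last day of the review period: 2024/03/09 + 87 days = 2024/06/04.
Adding 11 calendar days to 2024/06/04 gives 2024/06/15, which is the last day of the objection period.
The date closing becomes effective: 2024/06/15 + 15 days = 2024/06/30.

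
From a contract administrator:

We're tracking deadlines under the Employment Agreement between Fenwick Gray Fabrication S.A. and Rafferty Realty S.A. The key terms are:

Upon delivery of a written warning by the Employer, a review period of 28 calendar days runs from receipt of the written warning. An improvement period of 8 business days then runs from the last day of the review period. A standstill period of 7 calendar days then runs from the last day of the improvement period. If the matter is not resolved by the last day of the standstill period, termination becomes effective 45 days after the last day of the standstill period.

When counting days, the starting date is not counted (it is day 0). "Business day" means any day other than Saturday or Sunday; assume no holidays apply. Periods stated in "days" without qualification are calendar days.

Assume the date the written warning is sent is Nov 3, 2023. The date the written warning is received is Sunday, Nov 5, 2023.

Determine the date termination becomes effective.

Feb 3, 2024

The last day of the review period: 28 calendar days after Nov 5, 2023 is Dec 3, 2023.
The last day of the improvement period: counting 8 business days from Sunday, Dec 3, 2023 (Dec 4, Dec 5, Dec 6, Dec 7, Dec 8, Dec 11, Dec 12, Dec 13, skipping weekends) reaches Wednesday, Dec 13, 2023.
Adding 7 calendar days to Dec 13, 2023 gives Dec 20, 2023, which is the last day of the standstill period.
The date termination becomes effective: 45 calendar days after Dec 20, 2023 is Feb 3, 2024.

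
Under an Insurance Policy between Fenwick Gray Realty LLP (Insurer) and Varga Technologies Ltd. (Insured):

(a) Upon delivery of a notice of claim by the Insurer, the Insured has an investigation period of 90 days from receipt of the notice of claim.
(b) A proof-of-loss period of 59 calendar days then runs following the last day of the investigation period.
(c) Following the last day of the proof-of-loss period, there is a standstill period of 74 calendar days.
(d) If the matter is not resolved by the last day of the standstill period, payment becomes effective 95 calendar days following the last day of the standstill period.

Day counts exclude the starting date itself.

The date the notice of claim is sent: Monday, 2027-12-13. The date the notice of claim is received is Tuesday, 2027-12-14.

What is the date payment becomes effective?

2028-10-27

Adding 90 calendar days to 2027-12-14 gives 2028-03-13, which is the last day of the investigation period.
The last day of the proof-of-loss period: 2028-03-13 + 59 days = 2028-05-11.
The last day of the standstill period: 2028-05-11 + 74 days = 2028-07-24.
The date payment becomes effective: 95 calendar days after 2028-07-24 is 2028-10-27.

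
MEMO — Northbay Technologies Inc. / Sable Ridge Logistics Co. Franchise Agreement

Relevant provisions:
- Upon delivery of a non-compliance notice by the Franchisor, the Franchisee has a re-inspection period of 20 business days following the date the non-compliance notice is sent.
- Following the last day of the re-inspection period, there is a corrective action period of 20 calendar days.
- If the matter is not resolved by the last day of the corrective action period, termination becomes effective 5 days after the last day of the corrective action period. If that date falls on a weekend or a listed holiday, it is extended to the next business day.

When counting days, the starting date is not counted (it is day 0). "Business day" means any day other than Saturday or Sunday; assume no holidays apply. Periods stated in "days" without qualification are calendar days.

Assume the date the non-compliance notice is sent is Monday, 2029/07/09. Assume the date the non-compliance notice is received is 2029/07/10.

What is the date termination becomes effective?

From Monday, 2029/07/09, 20 business days (Jul 10, Jul 11, Jul 12, Jul 13, …, Aug 2, Aug 3, Aug 6, skipping weekends) brings us to Monday, 2029/08/06, which is the last day of the re-inspection period.
The last day of the corrective action period: 20 calendar days after 2029/08/06 is 2029/08/26.
The date termination becomes effective: 5 calendar days after 2029/08/26 is 2029/08/31. 2029/08/31 is a Friday, so no roll-forward applies.

2029/08/31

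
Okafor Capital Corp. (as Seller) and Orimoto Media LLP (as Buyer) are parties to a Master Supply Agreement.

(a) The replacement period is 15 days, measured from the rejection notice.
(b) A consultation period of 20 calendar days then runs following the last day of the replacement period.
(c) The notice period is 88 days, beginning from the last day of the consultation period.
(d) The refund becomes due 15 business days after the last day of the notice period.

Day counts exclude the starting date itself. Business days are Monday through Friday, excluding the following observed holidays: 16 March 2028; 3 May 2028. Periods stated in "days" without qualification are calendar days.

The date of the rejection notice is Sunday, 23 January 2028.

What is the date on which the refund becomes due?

15 June 2028

The last day of the replacement period: 15 calendar days after 23 January 2028 is 7 February 2028.
The last day of the consultation period: 7 February 2028 + 20 days = 27 February 2028.
The last day of the notice period: 27 February 2028 + 88 days = 25 May 2028.
The date on which the refund becomes due: 15 business days after Thursday, 25 May 2028, skipping weekends — May 26, May 29, May 30, May 31, …, Jun 13, Jun 14, Jun 15 — lands on Thursday, 15 June 2028.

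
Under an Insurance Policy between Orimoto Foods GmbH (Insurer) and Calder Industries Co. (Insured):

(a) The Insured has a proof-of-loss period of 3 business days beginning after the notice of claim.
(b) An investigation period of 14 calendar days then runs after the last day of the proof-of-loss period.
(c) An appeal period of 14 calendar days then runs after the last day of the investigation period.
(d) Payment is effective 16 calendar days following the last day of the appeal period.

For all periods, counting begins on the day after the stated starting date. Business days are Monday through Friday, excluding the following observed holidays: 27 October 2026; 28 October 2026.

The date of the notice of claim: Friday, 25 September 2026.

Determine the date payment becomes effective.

From Friday, 25 September 2026, 3 business days (Sep 28, Sep 29, Sep 30, skipping weekends) brings us to Wednesday, 30 September 2026, which is the last day of the proof-of-loss period.
The last day of the investigation period: 30 September 2026 + 14 days = 14 October 2026.
Adding 14 calendar days to 14 October 2026 gives 28 October 2026, which is the last day of the appeal period.
The date payment becomes effective: 28 October 2026 + 16 days = 13 November 2026.

13 November 2026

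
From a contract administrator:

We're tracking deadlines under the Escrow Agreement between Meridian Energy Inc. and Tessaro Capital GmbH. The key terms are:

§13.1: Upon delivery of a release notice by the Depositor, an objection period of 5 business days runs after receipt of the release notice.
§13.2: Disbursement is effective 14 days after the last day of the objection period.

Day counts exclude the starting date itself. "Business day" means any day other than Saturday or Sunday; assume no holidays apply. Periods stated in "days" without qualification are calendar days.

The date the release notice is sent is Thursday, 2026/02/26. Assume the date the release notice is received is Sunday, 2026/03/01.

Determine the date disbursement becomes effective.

The last day of the objection period: 5 business days after Sunday, 2026/03/01, skipping weekends — Mar 2, Mar 3, Mar 4, Mar 5, Mar 6 — lands on Friday, 2026/03/06.
Adding 14 calendar days to 2026/03/06 gives 2026/03/20, which is the date disbursement becomes effective.

2026/03/20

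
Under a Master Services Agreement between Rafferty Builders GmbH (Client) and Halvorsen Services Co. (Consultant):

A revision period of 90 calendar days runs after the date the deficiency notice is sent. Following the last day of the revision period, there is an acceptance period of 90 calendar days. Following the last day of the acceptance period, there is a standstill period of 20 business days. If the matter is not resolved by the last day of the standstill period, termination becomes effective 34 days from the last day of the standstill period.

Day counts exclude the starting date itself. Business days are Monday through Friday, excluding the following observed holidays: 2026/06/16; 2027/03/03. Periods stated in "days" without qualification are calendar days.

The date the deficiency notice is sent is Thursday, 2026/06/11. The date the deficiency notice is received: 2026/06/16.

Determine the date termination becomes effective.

2027/02/08

The last day of the revision period: 90 calendar days after 2026/06/11 is 2026/09/09.
The last day of the acceptance period: 90 calendar days after 2026/09/09 is 2026/12/08.
From Tuesday, 2026/12/08, 20 business days (Dec 9, Dec 10, Dec 11, Dec 14, …, Jan 1, Jan 4, Jan 5, skipping weekends) brings us to Tuesday, 2027/01/05, which is the last day of the standstill period.
The date termination becomes effective: 2027/01/05 + 34 days = 2027/02/08.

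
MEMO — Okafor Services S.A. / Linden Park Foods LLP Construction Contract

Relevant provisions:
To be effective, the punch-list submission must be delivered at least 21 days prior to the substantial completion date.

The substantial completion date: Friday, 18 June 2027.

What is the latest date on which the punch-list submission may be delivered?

28 May 2027

18 June 2027 minus 21 days is 28 May 2027.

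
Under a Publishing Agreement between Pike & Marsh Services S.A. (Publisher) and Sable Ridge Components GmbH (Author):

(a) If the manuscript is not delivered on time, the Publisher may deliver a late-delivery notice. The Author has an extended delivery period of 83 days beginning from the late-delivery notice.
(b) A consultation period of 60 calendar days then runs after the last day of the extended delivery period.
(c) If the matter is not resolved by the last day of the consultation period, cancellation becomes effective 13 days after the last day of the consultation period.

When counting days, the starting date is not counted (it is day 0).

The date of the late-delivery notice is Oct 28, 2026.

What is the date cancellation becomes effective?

The last day of the extended delivery period: 83 calendar days after Oct 28, 2026 is Jan 19, 2027.
Adding 60 calendar days to Jan 19, 2027 gives Mar 20, 2027, which is the last day of the consultation period.
The date cancellation becomes effective: 13 calendar days after Mar 20, 2027 is Apr 2, 2027.

Apr 2, 2027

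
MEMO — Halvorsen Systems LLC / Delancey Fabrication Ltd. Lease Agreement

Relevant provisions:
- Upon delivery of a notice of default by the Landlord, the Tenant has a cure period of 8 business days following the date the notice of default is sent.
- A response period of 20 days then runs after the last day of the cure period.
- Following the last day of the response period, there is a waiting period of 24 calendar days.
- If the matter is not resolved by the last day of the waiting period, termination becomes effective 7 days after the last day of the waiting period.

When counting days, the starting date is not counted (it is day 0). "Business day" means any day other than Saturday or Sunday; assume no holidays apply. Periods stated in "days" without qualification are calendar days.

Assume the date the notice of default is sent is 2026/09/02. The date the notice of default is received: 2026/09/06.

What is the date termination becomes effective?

2026/11/04

The last day of the cure period: 8 business days after Wednesday, 2026/09/02, skipping weekends — Sep 3, Sep 4, Sep 7, Sep 8, Sep 9, Sep 10, Sep 11, Sep 14 — lands on Monday, 2026/09/14.
Adding 20 calendar days to 2026/09/14 gives 2026/10/04, which is the last day of the response period.
The last day of the waiting period: 24 calendar days after 2026/10/04 is 2026/10/28.
The date termination becomes effective: 7 calendar days after 2026/10/28 is 2026/11/04.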